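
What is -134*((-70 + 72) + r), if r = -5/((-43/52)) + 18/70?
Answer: -1674598/1505 ≈ -1112.7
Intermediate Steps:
r = 9487/1505 (r = -5/((-43*1/52)) + 18*(1/70) = -5/(-43/52) + 9/35 = -5*(-52/43) + 9/35 = 260/43 + 9/35 = 9487/1505 ≈ 6.3037)
-134*((-70 + 72) + r) = -134*((-70 + 72) + 9487/1505) = -134*(2 + 9487/1505) = -134*12497/1505 = -1674598/1505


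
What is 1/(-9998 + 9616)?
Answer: -1/382 ≈ -0.0026178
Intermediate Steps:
1/(-9998 + 9616) = 1/(-382) = -1/382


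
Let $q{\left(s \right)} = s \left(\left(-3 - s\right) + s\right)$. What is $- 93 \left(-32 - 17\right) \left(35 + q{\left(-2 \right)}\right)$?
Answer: $186837$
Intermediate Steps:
$q{\left(s \right)} = - 3 s$ ($q{\left(s \right)} = s \left(-3\right) = - 3 s$)
$- 93 \left(-32 - 17\right) \left(35 + q{\left(-2 \right)}\right) = - 93 \left(-32 - 17\right) \left(35 - -6\right) = - 93 \left(- 49 \left(35 + 6\right)\right) = - 93 \left(\left(-49\right) 41\right) = \left(-93\right) \left(-2009\right) = 186837$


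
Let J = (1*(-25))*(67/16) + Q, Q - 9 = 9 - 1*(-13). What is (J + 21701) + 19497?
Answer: 657989/16 ≈ 41124.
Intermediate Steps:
Q = 31 (Q = 9 + (9 - 1*(-13)) = 9 + (9 + 13) = 9 + 22 = 31)
J = -1179/16 (J = (1*(-25))*(67/16) + 31 = -1675/16 + 31 = -1179/16 ≈ -73.688)
(J + 21701) + 19497 = (-1179/16 + 21701) + 19497 = 346037/16 + 19497 = 657989/16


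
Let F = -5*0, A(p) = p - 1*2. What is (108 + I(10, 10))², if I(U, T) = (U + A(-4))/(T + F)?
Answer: 293764/25 ≈ 11751.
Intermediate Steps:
A(p) = -2 + p (A(p) = p - 2 = -2 + p)
F = 0
I(U, T) = (-6 + U)/T (I(U, T) = (U + (-2 - 4))/(T + 0) = (U - 6)/T = (-6 + U)/T)
(108 + I(10, 10))² = (108 + (-6 + 10)/10)² = (108 + (⅒)*4)² = (108 + ⅖)² = (542/5)² = 293764/25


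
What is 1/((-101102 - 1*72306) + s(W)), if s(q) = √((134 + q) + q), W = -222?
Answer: -86704/15035167387 - I*√310/30070334774 ≈ -5.7667e-6 - 5.8552e-10*I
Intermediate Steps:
s(q) = √(134 + 2*q)
1/((-101102 - 1*72306) + s(W)) = 1/((-101102 - 1*72306) + √(134 + 2*(-222))) = 1/((-101102 - 72306) + √(134 - 444)) = 1/(-173408 + √(-310)) = 1/(-173408 + I*√310)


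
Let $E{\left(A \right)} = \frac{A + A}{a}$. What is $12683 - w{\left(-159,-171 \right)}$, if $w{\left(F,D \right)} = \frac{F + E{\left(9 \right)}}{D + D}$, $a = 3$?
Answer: $\frac{481937}{38} \approx 12683.0$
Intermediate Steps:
$E{\left(A \right)} = \frac{2 A}{3}$ ($E{\left(A \right)} = \frac{A + A}{3} = 2 A \frac{1}{3} = \frac{2 A}{3}$)
$w{\left(F,D \right)} = \frac{6 + F}{2 D}$ ($w{\left(F,D \right)} = \frac{F + \frac{2}{3} \cdot 9}{D + D} = \frac{F + 6}{2 D} = \left(6 + F\right) \frac{1}{2 D} = \frac{6 + F}{2 D}$)
$12683 - w{\left(-159,-171 \right)} = 12683 - \frac{6 - 159}{2 \left(-171\right)} = 12683 - \frac{1}{2} \left(- \frac{1}{171}\right) \left(-153\right) = 12683 - \frac{17}{38} = \frac{481937}{38}$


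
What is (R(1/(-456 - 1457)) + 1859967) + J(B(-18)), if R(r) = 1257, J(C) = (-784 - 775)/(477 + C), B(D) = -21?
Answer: 848716585/456 ≈ 1.8612e+6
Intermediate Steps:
J(C) = -1559/(477 + C)
(R(1/(-456 - 1457)) + 1859967) + J(B(-18)) = (1257 + 1859967) - 1559/(477 - 21) = 1861224 - 1559/456 = 848716585/456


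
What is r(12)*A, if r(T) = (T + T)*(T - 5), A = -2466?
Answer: -414288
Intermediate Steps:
r(T) = 2*T*(-5 + T) (r(T) = (2*T)*(-5 + T) = 2*T*(-5 + T))
r(12)*A = (2*12*(-5 + 12))*(-2466) = (2*12*7)*(-2466) = 168*(-2466) = -414288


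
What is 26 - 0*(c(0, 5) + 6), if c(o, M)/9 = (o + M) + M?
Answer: 26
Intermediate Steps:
c(o, M) = 9*o + 18*M (c(o, M) = 9*((o + M) + M) = 9*((M + o) + M) = 9*(o + 2*M) = 9*o + 18*M)
26 - 0*(c(0, 5) + 6) = 26 - 0*((9*0 + 18*5) + 6) = 26 - 0*((0 + 90) + 6) = 26 - 0*(90 + 6) = 26 - 0*96 = 26 - 27*0 = 26 + 0 = 26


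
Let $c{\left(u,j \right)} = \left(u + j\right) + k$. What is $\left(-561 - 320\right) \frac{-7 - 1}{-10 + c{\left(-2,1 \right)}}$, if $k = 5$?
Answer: $- \frac{3524}{3} \approx -1174.7$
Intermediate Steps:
$c{\left(u,j \right)} = 5 + j + u$ ($c{\left(u,j \right)} = \left(u + j\right) + 5 = \left(j + u\right) + 5 = 5 + j + u$)
$\left(-561 - 320\right) \frac{-7 - 1}{-10 + c{\left(-2,1 \right)}} = \left(-561 - 320\right) \frac{-7 - 1}{-10 + \left(5 + 1 - 2\right)} = - 881 \frac{-7 + \left(-3 + 2\right)}{-10 + 4} = - 881 \frac{-7 - 1}{-6} = - 881 \left(\left(-8\right) \left(- \frac{1}{6}\right)\right) = \left(-881\right) \frac{4}{3} = - \frac{3524}{3}$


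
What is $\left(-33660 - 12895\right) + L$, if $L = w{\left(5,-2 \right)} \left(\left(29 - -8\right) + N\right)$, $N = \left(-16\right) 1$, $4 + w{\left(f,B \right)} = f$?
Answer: $-46534$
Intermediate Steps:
$w{\left(f,B \right)} = -4 + f$
$N = -16$
$L = 21$ ($L = \left(-4 + 5\right) \left(\left(29 - -8\right) - 16\right) = 1 \left(\left(29 + 8\right) - 16\right) = 1 \left(37 - 16\right) = 1 \cdot 21 = 21$)
$\left(-33660 - 12895\right) + L = \left(-33660 - 12895\right) + 21 = -46555 + 21 = -46534$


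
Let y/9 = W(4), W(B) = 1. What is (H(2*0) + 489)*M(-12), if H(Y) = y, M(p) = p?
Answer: -5976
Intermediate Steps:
y = 9 (y = 9*1 = 9)
H(Y) = 9
(H(2*0) + 489)*M(-12) = (9 + 489)*(-12) = 498*(-12) = -5976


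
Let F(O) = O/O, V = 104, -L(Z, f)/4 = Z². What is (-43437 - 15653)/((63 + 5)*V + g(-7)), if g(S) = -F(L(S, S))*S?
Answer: -59090/7079 ≈ -8.3472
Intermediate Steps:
L(Z, f) = -4*Z²
F(O) = 1
g(S) = -S
(-43437 - 15653)/((63 + 5)*V + g(-7)) = (-43437 - 15653)/((63 + 5)*104 - 1*(-7)) = -59090/(68*104 + 7) = -59090/(7072 + 7) = -59090/7079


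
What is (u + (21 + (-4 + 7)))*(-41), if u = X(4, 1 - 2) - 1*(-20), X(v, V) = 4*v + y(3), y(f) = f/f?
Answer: -2501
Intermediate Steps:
y(f) = 1
X(v, V) = 1 + 4*v (X(v, V) = 4*v + 1 = 1 + 4*v)
u = 37 (u = (1 + 4*4) - 1*(-20) = (1 + 16) + 20 = 17 + 20 = 37)
(u + (21 + (-4 + 7)))*(-41) = (37 + (21 + (-4 + 7)))*(-41) = (37 + (21 + 3))*(-41) = (37 + 24)*(-41) = 61*(-41) = -2501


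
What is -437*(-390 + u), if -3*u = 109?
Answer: 558923/3 ≈ 1.8631e+5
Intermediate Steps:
u = -109/3 (u = -⅓*109 = -109/3 ≈ -36.333)
-437*(-390 + u) = -437*(-390 - 109/3) = -437*(-1279/3) = 558923/3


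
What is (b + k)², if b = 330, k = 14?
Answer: 118336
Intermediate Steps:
(b + k)² = (330 + 14)² = 344² = 118336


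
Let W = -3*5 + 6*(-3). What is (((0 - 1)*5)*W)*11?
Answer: 1815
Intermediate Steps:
W = -33 (W = -15 - 18 = -33)
(((0 - 1)*5)*W)*11 = (((0 - 1)*5)*(-33))*11 = (-1*5*(-33))*11 = -5*(-33)*11 = 165*11 = 1815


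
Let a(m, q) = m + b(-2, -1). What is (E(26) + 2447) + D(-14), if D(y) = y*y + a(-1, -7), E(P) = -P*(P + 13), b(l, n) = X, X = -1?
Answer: 1627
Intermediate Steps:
b(l, n) = -1
a(m, q) = -1 + m (a(m, q) = m - 1 = -1 + m)
E(P) = -P*(13 + P)
D(y) = -2 + y**2 (D(y) = y*y + (-1 - 1) = y**2 - 2 = -2 + y**2)
(E(26) + 2447) + D(-14) = (-1*26*(13 + 26) + 2447) + (-2 + (-14)**2) = (-1*26*39 + 2447) + (-2 + 196) = (-1014 + 2447) + 194 = 1433 + 194 = 1627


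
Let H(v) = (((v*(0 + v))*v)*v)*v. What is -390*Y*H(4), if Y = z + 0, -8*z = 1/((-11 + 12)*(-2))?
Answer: -24960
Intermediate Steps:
z = 1/16 (z = -1/(8*(-11 + 12)*(-2)) = -(-1)/(8*1*2) = -(-1)/(8*2) = -1/8*(-1/2) = 1/16 ≈ 0.062500)
H(v) = v**5 (H(v) = (((v*v)*v)*v)*v = ((v**2*v)*v)*v = (v**3*v)*v = v**4*v = v**5)
Y = 1/16 (Y = 1/16 + 0 = 1/16 ≈ 0.062500)
-390*Y*H(4) = -195*4**5/8 = -195*1024/8 = -390*64 = -24960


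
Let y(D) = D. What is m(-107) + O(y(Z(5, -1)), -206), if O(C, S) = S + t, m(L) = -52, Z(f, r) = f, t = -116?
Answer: -374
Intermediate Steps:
O(C, S) = -116 + S (O(C, S) = S - 116 = -116 + S)
m(-107) + O(y(Z(5, -1)), -206) = -52 + (-116 - 206) = -52 - 322 = -374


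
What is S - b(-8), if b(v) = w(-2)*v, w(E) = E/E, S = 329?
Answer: 337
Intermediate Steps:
w(E) = 1
b(v) = v (b(v) = 1*v = v)
S - b(-8) = 329 - 1*(-8) = 329 + 8 = 337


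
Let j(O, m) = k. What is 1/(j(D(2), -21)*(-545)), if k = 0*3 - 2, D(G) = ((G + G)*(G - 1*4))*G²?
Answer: 1/1090 ≈ 0.00091743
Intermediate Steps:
D(G) = 2*G³*(-4 + G) (D(G) = ((2*G)*(G - 4))*G² = ((2*G)*(-4 + G))*G² = (2*G*(-4 + G))*G² = 2*G³*(-4 + G))
k = -2 (k = 0 - 2 = -2)
j(O, m) = -2
1/(j(D(2), -21)*(-545)) = 1/(-2*(-545)) = 1/1090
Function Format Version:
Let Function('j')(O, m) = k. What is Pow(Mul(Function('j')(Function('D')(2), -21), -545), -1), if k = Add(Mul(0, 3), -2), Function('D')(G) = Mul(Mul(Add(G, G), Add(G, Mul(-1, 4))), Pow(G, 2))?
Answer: Rational(1, 1090) ≈ 0.00091743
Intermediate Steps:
Function('D')(G) = Mul(2, Pow(G, 3), Add(-4, G)) (Function('D')(G) = Mul(Mul(Mul(2, G), Add(G, -4)), Pow(G, 2)) = Mul(Mul(Mul(2, G), Add(-4, G)), Pow(G, 2)) = Mul(Mul(2, G, Add(-4, G)), Pow(G, 2)) = Mul(2, Pow(G, 3), Add(-4, G)))
k = -2 (k = Add(0, -2) = -2)
Function('j')(O, m) = -2
Pow(Mul(Function('j')(Function('D')(2), -21), -545), -1) = Pow(Mul(-2, -545), -1) = Pow(1090, -1) = Rational(1, 1090)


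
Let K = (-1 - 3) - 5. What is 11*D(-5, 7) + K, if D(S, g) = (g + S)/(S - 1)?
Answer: -38/3 ≈ -12.667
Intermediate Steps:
D(S, g) = (S + g)/(-1 + S)
K = -9 (K = -4 - 5 = -9)
11*D(-5, 7) + K = 11*((-5 + 7)/(-1 - 5)) - 9 = 11*(2/(-6)) - 9 = 11*(-⅙*2) - 9 = 11*(-⅓) - 9 = -11/3 - 9 = -38/3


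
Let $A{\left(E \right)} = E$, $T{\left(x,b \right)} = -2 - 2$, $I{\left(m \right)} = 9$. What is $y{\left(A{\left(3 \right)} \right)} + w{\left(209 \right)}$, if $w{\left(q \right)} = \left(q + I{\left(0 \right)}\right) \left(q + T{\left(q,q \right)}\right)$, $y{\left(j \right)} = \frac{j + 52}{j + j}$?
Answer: $\frac{268195}{6} \approx 44699.0$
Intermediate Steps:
$T{\left(x,b \right)} = -4$
$y{\left(j \right)} = \frac{52 + j}{2 j}$
$w{\left(q \right)} = \left(-4 + q\right) \left(9 + q\right)$ ($w{\left(q \right)} = \left(q + 9\right) \left(q - 4\right) = \left(9 + q\right) \left(-4 + q\right) = \left(-4 + q\right) \left(9 + q\right)$)
$y{\left(A{\left(3 \right)} \right)} + w{\left(209 \right)} = \frac{52 + 3}{2 \cdot 3} + \left(-36 + 209^{2} + 5 \cdot 209\right) = \frac{1}{2} \cdot \frac{1}{3} \cdot 55 + \left(-36 + 43681 + 1045\right) = \frac{55}{6} + 44690 = \frac{268195}{6}$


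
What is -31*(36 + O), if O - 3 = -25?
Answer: -434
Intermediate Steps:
O = -22 (O = 3 - 25 = -22)
-31*(36 + O) = -31*(36 - 22) = -31*14 = -434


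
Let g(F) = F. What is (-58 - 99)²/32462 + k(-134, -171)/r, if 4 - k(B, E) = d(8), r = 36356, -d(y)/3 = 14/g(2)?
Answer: 448475297/590094236 ≈ 0.76001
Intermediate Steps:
d(y) = -21 (d(y) = -42/2 = -3*7 = -21)
k(B, E) = 25 (k(B, E) = 4 - 1*(-21) = 4 + 21 = 25)
(-58 - 99)²/32462 + k(-134, -171)/r = (-58 - 99)²/32462 + 25/36356 = (-157)²*(1/32462) + 25*(1/36356) = 24649*(1/32462) + 25/36356 = 24649/32462 + 25/36356 = 448475297/590094236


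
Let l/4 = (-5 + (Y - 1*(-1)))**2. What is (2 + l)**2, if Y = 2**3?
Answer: 4356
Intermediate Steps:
Y = 8
l = 64 (l = 4*(-5 + (8 - 1*(-1)))**2 = 4*(-5 + (8 + 1))**2 = 4*(-5 + 9)**2 = 4*4**2 = 4*16 = 64)
(2 + l)**2 = (2 + 64)**2 = 66**2 = 4356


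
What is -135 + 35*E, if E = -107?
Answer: -3880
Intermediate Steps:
-135 + 35*E = -135 + 35*(-107) = -135 - 3745 = -3880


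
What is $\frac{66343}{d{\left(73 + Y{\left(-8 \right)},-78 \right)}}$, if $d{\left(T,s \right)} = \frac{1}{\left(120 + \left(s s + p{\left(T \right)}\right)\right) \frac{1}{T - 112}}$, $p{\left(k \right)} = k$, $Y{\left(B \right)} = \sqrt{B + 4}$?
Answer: $- \frac{16240700057}{1525} - \frac{838044776 i}{1525} \approx -1.065 \cdot 10^{7} - 5.4954 \cdot 10^{5} i$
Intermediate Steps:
$Y{\left(B \right)} = \sqrt{4 + B}$
$d{\left(T,s \right)} = \frac{-112 + T}{120 + T + s^{2}}$ ($d{\left(T,s \right)} = \frac{1}{\left(120 + \left(s s + T\right)\right) \frac{1}{T - 112}} = \frac{1}{\left(120 + \left(s^{2} + T\right)\right) \frac{1}{-112 + T}} = \frac{1}{\left(120 + \left(T + s^{2}\right)\right) \frac{1}{-112 + T}} = \frac{1}{\left(120 + T + s^{2}\right) \frac{1}{-112 + T}} = \frac{1}{\frac{1}{-112 + T} \left(120 + T + s^{2}\right)} = \frac{-112 + T}{120 + T + s^{2}}$)
$\frac{66343}{d{\left(73 + Y{\left(-8 \right)},-78 \right)}} = \frac{66343}{\frac{1}{120 + \left(73 + \sqrt{4 - 8}\right) + \left(-78\right)^{2}} \left(-112 + \left(73 + \sqrt{4 - 8}\right)\right)} = \frac{66343}{\frac{1}{120 + \left(73 + \sqrt{-4}\right) + 6084} \left(-112 + \left(73 + \sqrt{-4}\right)\right)} = \frac{66343}{\frac{1}{120 + \left(73 + 2 i\right) + 6084} \left(-112 + \left(73 + 2 i\right)\right)} = \frac{66343}{\frac{1}{6277 + 2 i} \left(-39 + 2 i\right)} = \frac{66343}{\frac{6277 - 2 i}{39400733} \left(-39 + 2 i\right)} = \frac{66343}{\frac{1}{39400733} \left(-39 + 2 i\right) \left(6277 - 2 i\right)} = 66343 \frac{\left(-39 - 2 i\right) \left(6277 + 2 i\right)}{1525} = \frac{66343 \left(-39 - 2 i\right) \left(6277 + 2 i\right)}{1525}$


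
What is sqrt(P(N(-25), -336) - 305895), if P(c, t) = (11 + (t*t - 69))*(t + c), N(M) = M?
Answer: I*sqrt(41040413) ≈ 6406.3*I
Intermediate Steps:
P(c, t) = (-58 + t**2)*(c + t) (P(c, t) = (11 + (t**2 - 69))*(c + t) = (11 + (-69 + t**2))*(c + t) = (-58 + t**2)*(c + t))
sqrt(P(N(-25), -336) - 305895) = sqrt(((-336)**3 - 58*(-25) - 58*(-336) - 25*(-336)**2) - 305895) = sqrt((-37933056 + 1450 + 19488 - 25*112896) - 305895) = sqrt((-37933056 + 1450 + 19488 - 2822400) - 305895) = sqrt(-40734518 - 305895) = sqrt(-41040413) = I*sqrt(41040413)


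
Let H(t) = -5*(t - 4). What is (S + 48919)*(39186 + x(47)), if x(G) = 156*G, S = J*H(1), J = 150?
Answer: 2380279542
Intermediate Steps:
H(t) = 20 - 5*t (H(t) = -5*(-4 + t) = 20 - 5*t)
S = 2250 (S = 150*(20 - 5*1) = 150*(20 - 5) = 150*15 = 2250)
(S + 48919)*(39186 + x(47)) = (2250 + 48919)*(39186 + 156*47) = 51169*(39186 + 7332) = 51169*46518 = 2380279542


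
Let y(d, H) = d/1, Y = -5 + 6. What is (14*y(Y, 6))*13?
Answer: 182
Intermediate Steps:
Y = 1
y(d, H) = d (y(d, H) = d*1 = d)
(14*y(Y, 6))*13 = (14*1)*13 = 14*13 = 182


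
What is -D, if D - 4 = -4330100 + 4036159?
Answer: 293937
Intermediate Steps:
D = -293937 (D = 4 + (-4330100 + 4036159) = 4 - 293941 = -293937)
-D = -1*(-293937) = 293937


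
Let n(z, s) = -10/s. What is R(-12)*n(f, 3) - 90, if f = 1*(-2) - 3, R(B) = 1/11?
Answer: -2980/33 ≈ -90.303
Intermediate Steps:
R(B) = 1/11
f = -5 (f = -2 - 3 = -5)
R(-12)*n(f, 3) - 90 = (-10/3)/11 - 90 = (-10*⅓)/11 - 90 = (1/11)*(-10/3) - 90 = -10/33 - 90 = -2980/33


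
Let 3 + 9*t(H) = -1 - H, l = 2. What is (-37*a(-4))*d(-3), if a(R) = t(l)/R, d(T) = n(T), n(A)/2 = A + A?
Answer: 74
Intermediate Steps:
n(A) = 4*A (n(A) = 2*(A + A) = 2*(2*A) = 4*A)
d(T) = 4*T
t(H) = -4/9 - H/9 (t(H) = -⅓ + (-1 - H)/9 = -⅓ + (-⅑ - H/9) = -4/9 - H/9)
a(R) = -2/(3*R) (a(R) = (-4/9 - ⅑*2)/R = (-4/9 - 2/9)/R = -2/(3*R))
(-37*a(-4))*d(-3) = (-(-74)/(3*(-4)))*(4*(-3)) = -(-74)*(-1)/(3*4)*(-12) = -37*⅙*(-12) = -37/6*(-12) = 74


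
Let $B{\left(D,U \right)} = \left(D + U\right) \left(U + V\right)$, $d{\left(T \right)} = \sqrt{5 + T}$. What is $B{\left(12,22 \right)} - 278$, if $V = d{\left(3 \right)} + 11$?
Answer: $844 + 68 \sqrt{2} \approx 940.17$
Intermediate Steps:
$V = 11 + 2 \sqrt{2}$ ($V = \sqrt{5 + 3} + 11 = \sqrt{8} + 11 = 2 \sqrt{2} + 11 = 11 + 2 \sqrt{2} \approx 13.828$)
$B{\left(D,U \right)} = \left(D + U\right) \left(11 + U + 2 \sqrt{2}\right)$ ($B{\left(D,U \right)} = \left(D + U\right) \left(U + \left(11 + 2 \sqrt{2}\right)\right) = \left(D + U\right) \left(11 + U + 2 \sqrt{2}\right)$)
$B{\left(12,22 \right)} - 278 = \left(22^{2} + 12 \cdot 22 + 12 \left(11 + 2 \sqrt{2}\right) + 22 \left(11 + 2 \sqrt{2}\right)\right) - 278 = \left(484 + 264 + \left(132 + 24 \sqrt{2}\right) + \left(242 + 44 \sqrt{2}\right)\right) - 278 = \left(1122 + 68 \sqrt{2}\right) - 278 = 844 + 68 \sqrt{2}$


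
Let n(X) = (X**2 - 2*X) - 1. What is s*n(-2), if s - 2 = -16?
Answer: -98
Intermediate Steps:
s = -14 (s = 2 - 16 = -14)
n(X) = -1 + X**2 - 2*X
s*n(-2) = -14*(-1 + (-2)**2 - 2*(-2)) = -14*(-1 + 4 + 4) = -14*7 = -98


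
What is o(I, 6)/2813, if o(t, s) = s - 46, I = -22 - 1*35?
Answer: -40/2813 ≈ -0.014220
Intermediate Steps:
I = -57 (I = -22 - 35 = -57)
o(t, s) = -46 + s
o(I, 6)/2813 = (-46 + 6)/2813 = -40*1/2813 = -40/2813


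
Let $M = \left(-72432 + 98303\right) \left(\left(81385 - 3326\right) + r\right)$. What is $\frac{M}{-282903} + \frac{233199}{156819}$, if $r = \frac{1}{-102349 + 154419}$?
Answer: $- \frac{134037668339252723}{18780999419130} \approx -7136.9$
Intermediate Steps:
$r = \frac{1}{52070} \approx 1.9205 \cdot 10^{-5}$
$M = \frac{2564719774661}{1270}$ ($M = \left(-72432 + 98303\right) \left(\left(81385 - 3326\right) + \frac{1}{52070}\right) = 25871 \left(78059 + \frac{1}{52070}\right) = 25871 \cdot \frac{4064532131}{52070} = \frac{2564719774661}{1270} \approx 2.0195 \cdot 10^{9}$)
$\frac{M}{-282903} + \frac{233199}{156819} = \frac{2564719774661}{1270 \left(-282903\right)} + \frac{233199}{156819} = \frac{2564719774661}{1270} \left(- \frac{1}{282903}\right) + 233199 \cdot \frac{1}{156819} = - \frac{2564719774661}{359286810} + \frac{77733}{52273} = - \frac{134037668339252723}{18780999419130}$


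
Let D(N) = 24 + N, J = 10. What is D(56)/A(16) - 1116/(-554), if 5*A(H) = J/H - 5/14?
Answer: 1242634/831 ≈ 1495.3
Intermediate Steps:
A(H) = -1/14 + 2/H (A(H) = (10/H - 5/14)/5 = (-5/14 + 10/H)/5 = -1/14 + 2/H)
D(56)/A(16) - 1116/(-554) = (24 + 56)/(((1/14)*(28 - 1*16)/16)) - 1116/(-554) = 80/(((1/14)*(1/16)*(28 - 16))) - 1116*(-1/554) = 80/(((1/14)*(1/16)*12)) + 558/277 = 80/(3/56) + 558/277 = 80*(56/3) + 558/277 = 4480/3 + 558/277 = 1242634/831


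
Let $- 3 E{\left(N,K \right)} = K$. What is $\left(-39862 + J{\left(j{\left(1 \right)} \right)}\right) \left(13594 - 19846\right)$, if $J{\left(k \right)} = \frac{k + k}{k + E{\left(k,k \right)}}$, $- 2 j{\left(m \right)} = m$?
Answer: $249198468$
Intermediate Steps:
$j{\left(m \right)} = - \frac{m}{2}$
$E{\left(N,K \right)} = - \frac{K}{3}$
$J{\left(k \right)} = 3$ ($J{\left(k \right)} = \frac{k + k}{k - \frac{k}{3}} = \frac{2 k}{\frac{2}{3} k} = 2 k \frac{3}{2 k} = 3$)
$\left(-39862 + J{\left(j{\left(1 \right)} \right)}\right) \left(13594 - 19846\right) = \left(-39862 + 3\right) \left(13594 - 19846\right) = \left(-39859\right) \left(-6252\right) = 249198468$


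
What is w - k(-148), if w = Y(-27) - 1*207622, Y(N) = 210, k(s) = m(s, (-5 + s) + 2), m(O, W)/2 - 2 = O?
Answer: -207120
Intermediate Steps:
m(O, W) = 4 + 2*O
k(s) = 4 + 2*s
w = -207412 (w = 210 - 1*207622 = 210 - 207622 = -207412)
w - k(-148) = -207412 - (4 + 2*(-148)) = -207412 - (4 - 296) = -207412 - 1*(-292) = -207412 + 292 = -207120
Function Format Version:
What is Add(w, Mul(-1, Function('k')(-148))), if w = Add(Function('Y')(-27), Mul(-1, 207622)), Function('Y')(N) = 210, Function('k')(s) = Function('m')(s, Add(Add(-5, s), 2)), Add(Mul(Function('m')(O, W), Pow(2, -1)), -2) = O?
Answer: -207120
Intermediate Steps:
Function('m')(O, W) = Add(4, Mul(2, O))
Function('k')(s) = Add(4, Mul(2, s))
w = -207412 (w = Add(210, Mul(-1, 207622)) = Add(210, -207622) = -207412)
Add(w, Mul(-1, Function('k')(-148))) = Add(-207412, Mul(-1, Add(4, Mul(2, -148)))) = Add(-207412, Mul(-1, Add(4, -296))) = Add(-207412, Mul(-1, -292)) = Add(-207412, 292) = -207120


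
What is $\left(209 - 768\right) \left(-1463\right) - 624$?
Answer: $817193$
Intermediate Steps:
$\left(209 - 768\right) \left(-1463\right) - 624 = \left(-559\right) \left(-1463\right) - 624 = 817817 - 624 = 817193$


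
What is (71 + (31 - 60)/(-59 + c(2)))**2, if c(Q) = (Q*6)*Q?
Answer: 6320196/1225 ≈ 5159.3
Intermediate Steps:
c(Q) = 6*Q**2 (c(Q) = (6*Q)*Q = 6*Q**2)
(71 + (31 - 60)/(-59 + c(2)))**2 = (71 + (31 - 60)/(-59 + 6*2**2))**2 = (71 - 29/(-59 + 6*4))**2 = (71 - 29/(-59 + 24))**2 = (71 - 29/(-35))**2 = (71 - 29*(-1/35))**2 = (71 + 29/35)**2 = (2514/35)**2 = 6320196/1225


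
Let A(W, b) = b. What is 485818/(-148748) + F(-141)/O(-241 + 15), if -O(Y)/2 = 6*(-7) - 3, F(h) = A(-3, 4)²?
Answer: -10335913/3346830 ≈ -3.0883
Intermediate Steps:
F(h) = 16 (F(h) = 4² = 16)
O(Y) = 90 (O(Y) = -2*(6*(-7) - 3) = -2*(-42 - 3) = -2*(-45) = 90)
485818/(-148748) + F(-141)/O(-241 + 15) = 485818/(-148748) + 16/90 = 485818*(-1/148748) + 16*(1/90) = -242909/74374 + 8/45 = -10335913/3346830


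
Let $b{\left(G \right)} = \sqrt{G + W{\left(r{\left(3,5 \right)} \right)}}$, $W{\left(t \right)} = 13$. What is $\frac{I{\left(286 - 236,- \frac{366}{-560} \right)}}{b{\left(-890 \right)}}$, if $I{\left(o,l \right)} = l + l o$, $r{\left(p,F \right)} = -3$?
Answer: $- \frac{9333 i \sqrt{877}}{245560} \approx - 1.1255 i$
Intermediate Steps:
$b{\left(G \right)} = \sqrt{13 + G}$ ($b{\left(G \right)} = \sqrt{G + 13} = \sqrt{13 + G}$)
$\frac{I{\left(286 - 236,- \frac{366}{-560} \right)}}{b{\left(-890 \right)}} = \frac{- \frac{366}{-560} \left(1 + \left(286 - 236\right)\right)}{\sqrt{13 - 890}} = \frac{\left(-366\right) \left(- \frac{1}{560}\right) \left(1 + 50\right)}{\sqrt{-877}} = \frac{\frac{183}{280} \cdot 51}{i \sqrt{877}} = \frac{9333 \left(- \frac{i \sqrt{877}}{877}\right)}{280} = - \frac{9333 i \sqrt{877}}{245560}$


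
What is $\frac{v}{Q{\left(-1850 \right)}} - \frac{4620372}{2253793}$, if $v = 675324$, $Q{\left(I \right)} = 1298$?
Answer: $\frac{758021630538}{1462711657} \approx 518.23$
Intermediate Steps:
$\frac{v}{Q{\left(-1850 \right)}} - \frac{4620372}{2253793} = \frac{675324}{1298} - \frac{4620372}{2253793} = 675324 \cdot \frac{1}{1298} - \frac{4620372}{2253793} = \frac{337662}{649} - \frac{4620372}{2253793} = \frac{758021630538}{1462711657}$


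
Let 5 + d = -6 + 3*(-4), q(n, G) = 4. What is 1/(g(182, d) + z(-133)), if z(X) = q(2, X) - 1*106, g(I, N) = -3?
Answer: -1/105 ≈ -0.0095238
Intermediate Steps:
d = -23 (d = -5 + (-6 + 3*(-4)) = -5 + (-6 - 12) = -5 - 18 = -23)
z(X) = -102 (z(X) = 4 - 1*106 = 4 - 106 = -102)
1/(g(182, d) + z(-133)) = 1/(-3 - 102) = 1/(-105) = -1/105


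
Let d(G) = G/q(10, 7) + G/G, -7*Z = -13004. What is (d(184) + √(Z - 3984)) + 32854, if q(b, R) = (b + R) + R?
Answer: 98588/3 + 122*I*√7/7 ≈ 32863.0 + 46.112*I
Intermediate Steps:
Z = 13004/7 (Z = -⅐*(-13004) = 13004/7 ≈ 1857.7)
q(b, R) = b + 2*R (q(b, R) = (R + b) + R = b + 2*R)
d(G) = 1 + G/24 (d(G) = G/(10 + 2*7) + G/G = G/(10 + 14) + 1 = G/24 + 1 = 1 + G/24)
(d(184) + √(Z - 3984)) + 32854 = ((1 + (1/24)*184) + √(13004/7 - 3984)) + 32854 = ((1 + 23/3) + √(-14884/7)) + 32854 = (26/3 + 122*I*√7/7) + 32854 = 98588/3 + 122*I*√7/7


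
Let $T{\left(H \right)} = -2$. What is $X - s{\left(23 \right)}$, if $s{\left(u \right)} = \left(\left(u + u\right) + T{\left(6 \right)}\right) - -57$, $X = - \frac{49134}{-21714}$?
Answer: $- \frac{357330}{3619} \approx -98.737$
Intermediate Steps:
$X = \frac{8189}{3619}$ ($X = \left(-49134\right) \left(- \frac{1}{21714}\right) = \frac{8189}{3619} \approx 2.2628$)
$s{\left(u \right)} = 55 + 2 u$ ($s{\left(u \right)} = \left(\left(u + u\right) - 2\right) - -57 = \left(2 u - 2\right) + 57 = \left(-2 + 2 u\right) + 57 = 55 + 2 u$)
$X - s{\left(23 \right)} = \frac{8189}{3619} - \left(55 + 2 \cdot 23\right) = \frac{8189}{3619} - \left(55 + 46\right) = \frac{8189}{3619} - 101 = - \frac{357330}{3619}$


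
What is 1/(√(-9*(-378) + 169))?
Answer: √3571/3571 ≈ 0.016734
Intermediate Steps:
1/(√(-9*(-378) + 169)) = 1/(√(3402 + 169)) = 1/(√3571) = √3571/3571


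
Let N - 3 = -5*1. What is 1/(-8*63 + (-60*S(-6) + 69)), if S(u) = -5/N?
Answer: -1/585 ≈ -0.0017094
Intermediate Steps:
N = -2 (N = 3 - 5*1 = 3 - 5 = -2)
S(u) = 5/2 (S(u) = -5/(-2) = -5*(-1/2) = 5/2)
1/(-8*63 + (-60*S(-6) + 69)) = 1/(-8*63 + (-60*5/2 + 69)) = 1/(-504 + (-150 + 69)) = 1/(-504 - 81) = 1/(-585) = -1/585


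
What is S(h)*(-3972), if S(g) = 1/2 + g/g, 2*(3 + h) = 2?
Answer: -5958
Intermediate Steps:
h = -2 (h = -3 + (½)*2 = -3 + 1 = -2)
S(g) = 3/2 (S(g) = 1*(½) + 1 = ½ + 1 = 3/2)
S(h)*(-3972) = (3/2)*(-3972) = -5958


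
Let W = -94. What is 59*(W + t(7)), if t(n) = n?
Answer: -5133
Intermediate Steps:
59*(W + t(7)) = 59*(-94 + 7) = 59*(-87) = -5133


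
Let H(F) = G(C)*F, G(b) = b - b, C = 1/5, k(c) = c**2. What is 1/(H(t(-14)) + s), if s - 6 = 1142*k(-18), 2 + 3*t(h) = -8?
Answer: 1/370014 ≈ 2.7026e-6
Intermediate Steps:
C = 1/5 ≈ 0.20000
t(h) = -10/3 (t(h) = -2/3 + (1/3)*(-8) = -2/3 - 8/3 = -10/3)
s = 370014 (s = 6 + 1142*(-18)**2 = 6 + 1142*324 = 6 + 370008 = 370014)
G(b) = 0
H(F) = 0 (H(F) = 0*F = 0)
1/(H(t(-14)) + s) = 1/(0 + 370014) = 1/370014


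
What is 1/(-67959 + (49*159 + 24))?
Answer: -1/60144 ≈ -1.6627e-5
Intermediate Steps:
1/(-67959 + (49*159 + 24)) = 1/(-67959 + (7791 + 24)) = 1/(-67959 + 7815) = 1/(-60144) = -1/60144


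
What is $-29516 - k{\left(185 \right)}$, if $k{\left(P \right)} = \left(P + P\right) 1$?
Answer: $-29886$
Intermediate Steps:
$k{\left(P \right)} = 2 P$ ($k{\left(P \right)} = 2 P 1 = 2 P$)
$-29516 - k{\left(185 \right)} = -29516 - 2 \cdot 185 = -29516 - 370 = -29886$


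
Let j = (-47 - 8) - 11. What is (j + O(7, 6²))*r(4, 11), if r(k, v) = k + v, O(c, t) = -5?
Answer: -1065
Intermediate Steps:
j = -66 (j = -55 - 11 = -66)
(j + O(7, 6²))*r(4, 11) = (-66 - 5)*(4 + 11) = -71*15 = -1065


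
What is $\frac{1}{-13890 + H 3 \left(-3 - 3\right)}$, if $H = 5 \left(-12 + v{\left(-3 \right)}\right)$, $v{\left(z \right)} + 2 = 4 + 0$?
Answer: $- \frac{1}{12990} \approx -7.6982 \cdot 10^{-5}$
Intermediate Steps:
$v{\left(z \right)} = 2$ ($v{\left(z \right)} = -2 + \left(4 + 0\right) = -2 + 4 = 2$)
$H = -50$ ($H = 5 \left(-12 + 2\right) = 5 \left(-10\right) = -50$)
$\frac{1}{-13890 + H 3 \left(-3 - 3\right)} = \frac{1}{-13890 - 50 \cdot 3 \left(-3 - 3\right)} = \frac{1}{-13890 - 50 \cdot 3 \left(-6\right)} = \frac{1}{-13890 - -900} = \frac{1}{-13890 + 900} = \frac{1}{-12990} = - \frac{1}{12990}$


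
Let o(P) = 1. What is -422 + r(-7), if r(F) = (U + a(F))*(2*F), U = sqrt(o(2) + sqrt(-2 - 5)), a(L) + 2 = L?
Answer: -296 - 14*sqrt(1 + I*sqrt(7)) ≈ -315.37 - 13.386*I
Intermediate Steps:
a(L) = -2 + L
U = sqrt(1 + I*sqrt(7)) (U = sqrt(1 + sqrt(-2 - 5)) = sqrt(1 + sqrt(-7)) = sqrt(1 + I*sqrt(7)) ≈ 1.3836 + 0.95615*I)
r(F) = 2*F*(-2 + F + sqrt(1 + I*sqrt(7))) (r(F) = (sqrt(1 + I*sqrt(7)) + (-2 + F))*(2*F) = (-2 + F + sqrt(1 + I*sqrt(7)))*(2*F) = 2*F*(-2 + F + sqrt(1 + I*sqrt(7))))
-422 + r(-7) = -422 + 2*(-7)*(-2 - 7 + sqrt(1 + I*sqrt(7))) = -422 + 2*(-7)*(-9 + sqrt(1 + I*sqrt(7))) = -422 + (126 - 14*sqrt(1 + I*sqrt(7))) = -296 - 14*sqrt(1 + I*sqrt(7))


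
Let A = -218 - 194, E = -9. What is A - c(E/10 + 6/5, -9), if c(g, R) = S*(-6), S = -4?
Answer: -436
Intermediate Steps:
c(g, R) = 24 (c(g, R) = -4*(-6) = 24)
A = -412
A - c(E/10 + 6/5, -9) = -412 - 1*24 = -412 - 24 = -436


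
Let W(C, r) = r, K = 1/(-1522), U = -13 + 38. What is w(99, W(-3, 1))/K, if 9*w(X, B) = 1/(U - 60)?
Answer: 1522/315 ≈ 4.8317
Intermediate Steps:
U = 25
K = -1/1522 ≈ -0.00065703
w(X, B) = -1/315 (w(X, B) = 1/(9*(25 - 60)) = (1/9)/(-35) = (1/9)*(-1/35) = -1/315)
w(99, W(-3, 1))/K = -1/(315*(-1/1522)) = -1/315*(-1522) = 1522/315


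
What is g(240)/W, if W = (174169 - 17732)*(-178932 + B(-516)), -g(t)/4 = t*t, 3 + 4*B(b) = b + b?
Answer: 307200/37376084477 ≈ 8.2192e-6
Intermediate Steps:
B(b) = -¾ + b/2 (B(b) = -¾ + (b + b)/4 = -¾ + (2*b)/4 = -¾ + b/2)
g(t) = -4*t² (g(t) = -4*t*t = -4*t²)
W = -112128253431/4 (W = (174169 - 17732)*(-178932 + (-¾ + (½)*(-516))) = 156437*(-178932 + (-¾ - 258)) = 156437*(-178932 - 1035/4) = 156437*(-716763/4) = -112128253431/4 ≈ -2.8032e+10)
g(240)/W = (-4*240²)/(-112128253431/4) = -4*57600*(-4/112128253431) = -230400*(-4/112128253431) = 307200/37376084477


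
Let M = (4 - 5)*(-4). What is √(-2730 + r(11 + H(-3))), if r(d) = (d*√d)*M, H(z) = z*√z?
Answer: √(-2730 + 4*(11 - 3*I*√3)^(3/2)) ≈ 1.0236 - 50.962*I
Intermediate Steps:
M = 4 (M = -1*(-4) = 4)
H(z) = z^(3/2)
r(d) = 4*d^(3/2) (r(d) = (d*√d)*4 = d^(3/2)*4 = 4*d^(3/2))
√(-2730 + r(11 + H(-3))) = √(-2730 + 4*(11 + (-3)^(3/2))^(3/2)) = √(-2730 + 4*(11 - 3*I*√3)^(3/2))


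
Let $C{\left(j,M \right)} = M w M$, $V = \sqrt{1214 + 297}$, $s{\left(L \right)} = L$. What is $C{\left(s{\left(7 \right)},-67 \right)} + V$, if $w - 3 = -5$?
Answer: $-8978 + \sqrt{1511} \approx -8939.1$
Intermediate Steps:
$w = -2$ ($w = 3 - 5 = -2$)
$V = \sqrt{1511} \approx 38.872$
$C{\left(j,M \right)} = - 2 M^{2}$ ($C{\left(j,M \right)} = M \left(-2\right) M = - 2 M M = - 2 M^{2}$)
$C{\left(s{\left(7 \right)},-67 \right)} + V = - 2 \left(-67\right)^{2} + \sqrt{1511} = \left(-2\right) 4489 + \sqrt{1511} = -8978 + \sqrt{1511}$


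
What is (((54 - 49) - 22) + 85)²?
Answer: 4624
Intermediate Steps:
(((54 - 49) - 22) + 85)² = ((5 - 22) + 85)² = (-17 + 85)² = 68² = 4624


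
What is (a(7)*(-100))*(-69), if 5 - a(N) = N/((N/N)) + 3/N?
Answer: -117300/7 ≈ -16757.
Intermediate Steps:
a(N) = 5 - N - 3/N (a(N) = 5 - (N/((N/N)) + 3/N) = 5 - (N/1 + 3/N) = 5 - (N*1 + 3/N) = 5 - (N + 3/N) = 5 + (-N - 3/N) = 5 - N - 3/N)
(a(7)*(-100))*(-69) = ((5 - 1*7 - 3/7)*(-100))*(-69) = ((5 - 7 - 3*⅐)*(-100))*(-69) = ((5 - 7 - 3/7)*(-100))*(-69) = -17/7*(-100)*(-69) = (1700/7)*(-69) = -117300/7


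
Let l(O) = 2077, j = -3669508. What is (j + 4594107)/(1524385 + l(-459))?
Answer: 924599/1526462 ≈ 0.60571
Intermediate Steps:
(j + 4594107)/(1524385 + l(-459)) = (-3669508 + 4594107)/(1524385 + 2077) = 924599/1526462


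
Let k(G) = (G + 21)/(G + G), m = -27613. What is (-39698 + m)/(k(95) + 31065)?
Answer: -6394545/2951233 ≈ -2.1667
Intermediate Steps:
k(G) = (21 + G)/(2*G) (k(G) = (21 + G)/((2*G)) = (21 + G)*(1/(2*G)) = (21 + G)/(2*G))
(-39698 + m)/(k(95) + 31065) = (-39698 - 27613)/((½)*(21 + 95)/95 + 31065) = -67311/((½)*(1/95)*116 + 31065) = -67311/(58/95 + 31065) = -67311/2951233/95 = -67311*95/2951233 = -6394545/2951233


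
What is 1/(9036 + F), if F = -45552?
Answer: -1/36516 ≈ -2.7385e-5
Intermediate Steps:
1/(9036 + F) = 1/(9036 - 45552) = 1/(-36516) = -1/36516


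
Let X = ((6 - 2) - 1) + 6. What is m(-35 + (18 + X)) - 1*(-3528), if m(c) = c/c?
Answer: 3529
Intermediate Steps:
X = 9 (X = (4 - 1) + 6 = 3 + 6 = 9)
m(c) = 1
m(-35 + (18 + X)) - 1*(-3528) = 1 - 1*(-3528) = 1 + 3528 = 3529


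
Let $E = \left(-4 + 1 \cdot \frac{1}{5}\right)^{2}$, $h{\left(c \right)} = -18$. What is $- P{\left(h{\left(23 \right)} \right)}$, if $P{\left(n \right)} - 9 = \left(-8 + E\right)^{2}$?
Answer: $- \frac{31546}{625} \approx -50.474$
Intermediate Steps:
$E = \frac{361}{25}$ ($E = \left(-4 + 1 \cdot \frac{1}{5}\right)^{2} = \left(-4 + \frac{1}{5}\right)^{2} = \left(- \frac{19}{5}\right)^{2} = \frac{361}{25} \approx 14.44$)
$P{\left(n \right)} = \frac{31546}{625}$ ($P{\left(n \right)} = 9 + \left(-8 + \frac{361}{25}\right)^{2} = 9 + \left(\frac{161}{25}\right)^{2} = 9 + \frac{25921}{625} = \frac{31546}{625}$)
$- P{\left(h{\left(23 \right)} \right)} = \left(-1\right) \frac{31546}{625} = - \frac{31546}{625}$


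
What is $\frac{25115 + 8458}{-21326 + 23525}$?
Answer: $\frac{11191}{733} \approx 15.267$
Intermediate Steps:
$\frac{25115 + 8458}{-21326 + 23525} = \frac{33573}{2199} = 33573 \cdot \frac{1}{2199} = \frac{11191}{733}$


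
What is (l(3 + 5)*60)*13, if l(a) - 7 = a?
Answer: 11700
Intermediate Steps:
l(a) = 7 + a
(l(3 + 5)*60)*13 = ((7 + (3 + 5))*60)*13 = ((7 + 8)*60)*13 = (15*60)*13 = 900*13 = 11700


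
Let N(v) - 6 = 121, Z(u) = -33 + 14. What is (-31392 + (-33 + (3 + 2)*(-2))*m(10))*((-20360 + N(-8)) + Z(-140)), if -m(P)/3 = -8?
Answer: 656650848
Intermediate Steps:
Z(u) = -19
N(v) = 127 (N(v) = 6 + 121 = 127)
m(P) = 24 (m(P) = -3*(-8) = 24)
(-31392 + (-33 + (3 + 2)*(-2))*m(10))*((-20360 + N(-8)) + Z(-140)) = (-31392 + (-33 + (3 + 2)*(-2))*24)*((-20360 + 127) - 19) = (-31392 + (-33 + 5*(-2))*24)*(-20233 - 19) = (-31392 + (-33 - 10)*24)*(-20252) = (-31392 - 43*24)*(-20252) = (-31392 - 1032)*(-20252) = -32424*(-20252) = 656650848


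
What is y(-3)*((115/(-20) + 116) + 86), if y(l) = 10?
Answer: 3925/2 ≈ 1962.5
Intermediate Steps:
y(-3)*((115/(-20) + 116) + 86) = 10*((115/(-20) + 116) + 86) = 10*((115*(-1/20) + 116) + 86) = 10*((-23/4 + 116) + 86) = 10*(441/4 + 86) = 10*(785/4) = 3925/2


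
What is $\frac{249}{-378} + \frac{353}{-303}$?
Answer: $- \frac{23209}{12726} \approx -1.8237$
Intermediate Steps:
$\frac{249}{-378} + \frac{353}{-303} = 249 \left(- \frac{1}{378}\right) + 353 \left(- \frac{1}{303}\right) = - \frac{83}{126} - \frac{353}{303} = - \frac{23209}{12726}$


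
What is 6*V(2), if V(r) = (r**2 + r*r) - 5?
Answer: 18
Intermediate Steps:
V(r) = -5 + 2*r**2 (V(r) = (r**2 + r**2) - 5 = 2*r**2 - 5 = -5 + 2*r**2)
6*V(2) = 6*(-5 + 2*2**2) = 6*(-5 + 2*4) = 6*(-5 + 8) = 6*3 = 18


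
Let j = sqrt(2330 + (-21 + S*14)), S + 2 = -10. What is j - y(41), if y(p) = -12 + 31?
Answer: -19 + sqrt(2141) ≈ 27.271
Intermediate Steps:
S = -12 (S = -2 - 10 = -12)
y(p) = 19
j = sqrt(2141) (j = sqrt(2330 + (-21 - 12*14)) = sqrt(2330 + (-21 - 168)) = sqrt(2330 - 189) = sqrt(2141) ≈ 46.271)
j - y(41) = sqrt(2141) - 1*19 = sqrt(2141) - 19 = -19 + sqrt(2141)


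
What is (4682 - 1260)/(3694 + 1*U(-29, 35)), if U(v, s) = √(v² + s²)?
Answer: 6320434/6821785 - 1711*√2066/6821785 ≈ 0.91511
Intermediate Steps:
U(v, s) = √(s² + v²)
(4682 - 1260)/(3694 + 1*U(-29, 35)) = (4682 - 1260)/(3694 + 1*√(35² + (-29)²)) = 3422/(3694 + 1*√(1225 + 841)) = 3422/(3694 + 1*√2066) = 3422/(3694 + √2066)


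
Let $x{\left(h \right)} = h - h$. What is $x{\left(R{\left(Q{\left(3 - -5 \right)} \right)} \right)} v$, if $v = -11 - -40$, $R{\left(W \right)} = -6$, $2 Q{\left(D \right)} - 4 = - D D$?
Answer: $0$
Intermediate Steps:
$Q{\left(D \right)} = 2 - \frac{D^{2}}{2}$ ($Q{\left(D \right)} = 2 + \frac{- D D}{2} = 2 + \frac{\left(-1\right) D^{2}}{2} = 2 - \frac{D^{2}}{2}$)
$v = 29$ ($v = -11 + 40 = 29$)
$x{\left(h \right)} = 0$
$x{\left(R{\left(Q{\left(3 - -5 \right)} \right)} \right)} v = 0 \cdot 29 = 0$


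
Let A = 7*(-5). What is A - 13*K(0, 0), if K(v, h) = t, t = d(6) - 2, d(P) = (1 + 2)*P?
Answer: -243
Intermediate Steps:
d(P) = 3*P
t = 16 (t = 3*6 - 2 = 18 - 2 = 16)
K(v, h) = 16
A = -35
A - 13*K(0, 0) = -35 - 13*16 = -35 - 208 = -243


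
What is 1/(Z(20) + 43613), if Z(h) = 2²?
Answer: 1/43617 ≈ 2.2927e-5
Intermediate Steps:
Z(h) = 4
1/(Z(20) + 43613) = 1/(4 + 43613) = 1/43617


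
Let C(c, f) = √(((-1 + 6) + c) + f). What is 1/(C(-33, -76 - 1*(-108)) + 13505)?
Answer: 1/13507 ≈ 7.4036e-5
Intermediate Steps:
C(c, f) = √(5 + c + f) (C(c, f) = √((5 + c) + f) = √(5 + c + f))
1/(C(-33, -76 - 1*(-108)) + 13505) = 1/(√(5 - 33 + (-76 - 1*(-108))) + 13505) = 1/(√(5 - 33 + (-76 + 108)) + 13505) = 1/(√(5 - 33 + 32) + 13505) = 1/(√4 + 13505) = 1/(2 + 13505) = 1/13507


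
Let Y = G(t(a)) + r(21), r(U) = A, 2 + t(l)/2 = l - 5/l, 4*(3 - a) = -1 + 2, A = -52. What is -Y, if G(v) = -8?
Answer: 60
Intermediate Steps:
a = 11/4 (a = 3 - (-1 + 2)/4 = 3 - 1/4*1 = 3 - 1/4 = 11/4 ≈ 2.7500)
t(l) = -4 - 10/l + 2*l (t(l) = -4 + 2*(l - 5/l) = -4 + (-10/l + 2*l) = -4 - 10/l + 2*l)
r(U) = -52
Y = -60 (Y = -8 - 52 = -60)
-Y = -1*(-60) = 60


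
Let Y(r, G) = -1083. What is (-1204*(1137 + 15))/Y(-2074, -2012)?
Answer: 462336/361 ≈ 1280.7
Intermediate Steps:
(-1204*(1137 + 15))/Y(-2074, -2012) = -1204*(1137 + 15)/(-1083) = -1204*1152*(-1/1083) = -1387008*(-1/1083) = 462336/361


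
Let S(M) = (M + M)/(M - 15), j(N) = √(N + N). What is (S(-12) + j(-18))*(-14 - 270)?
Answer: -2272/9 - 1704*I ≈ -252.44 - 1704.0*I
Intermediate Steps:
j(N) = √2*√N (j(N) = √(2*N) = √2*√N)
S(M) = 2*M/(-15 + M) (S(M) = (2*M)/(-15 + M) = 2*M/(-15 + M))
(S(-12) + j(-18))*(-14 - 270) = (2*(-12)/(-15 - 12) + √2*√(-18))*(-14 - 270) = (2*(-12)/(-27) + √2*(3*I*√2))*(-284) = (2*(-12)*(-1/27) + 6*I)*(-284) = (8/9 + 6*I)*(-284) = -2272/9 - 1704*I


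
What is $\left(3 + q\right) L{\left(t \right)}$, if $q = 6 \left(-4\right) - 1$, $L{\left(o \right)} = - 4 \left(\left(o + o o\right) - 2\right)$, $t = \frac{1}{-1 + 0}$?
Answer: $-176$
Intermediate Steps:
$t = -1$ ($t = \frac{1}{-1} = -1$)
$L{\left(o \right)} = 8 - 4 o - 4 o^{2}$ ($L{\left(o \right)} = - 4 \left(\left(o + o^{2}\right) - 2\right) = - 4 \left(-2 + o + o^{2}\right) = 8 - 4 o - 4 o^{2}$)
$q = -25$ ($q = -24 - 1 = -25$)
$\left(3 + q\right) L{\left(t \right)} = \left(3 - 25\right) \left(8 - -4 - 4 \left(-1\right)^{2}\right) = - 22 \left(8 + 4 - 4\right) = \left(-22\right) 8 = -176$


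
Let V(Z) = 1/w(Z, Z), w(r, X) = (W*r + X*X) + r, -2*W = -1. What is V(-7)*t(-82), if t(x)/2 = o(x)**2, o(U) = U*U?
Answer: 180848704/77 ≈ 2.3487e+6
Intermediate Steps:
W = 1/2 (W = -1/2*(-1) = 1/2 ≈ 0.50000)
o(U) = U**2
t(x) = 2*x**4 (t(x) = 2*(x**2)**2 = 2*x**4)
w(r, X) = X**2 + 3*r/2 (w(r, X) = (r/2 + X*X) + r = (r/2 + X**2) + r = (X**2 + r/2) + r = X**2 + 3*r/2)
V(Z) = 1/(Z**2 + 3*Z/2)
V(-7)*t(-82) = (2/(-7*(3 + 2*(-7))))*(2*(-82)**4) = (2*(-1/7)/(3 - 14))*(2*45212176) = (2*(-1/7)/(-11))*90424352 = (2*(-1/7)*(-1/11))*90424352 = (2/77)*90424352 = 180848704/77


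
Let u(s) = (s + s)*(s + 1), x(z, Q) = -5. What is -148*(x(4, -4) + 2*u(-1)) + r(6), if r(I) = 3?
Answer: 743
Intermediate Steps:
u(s) = 2*s*(1 + s) (u(s) = (2*s)*(1 + s) = 2*s*(1 + s))
-148*(x(4, -4) + 2*u(-1)) + r(6) = -148*(-5 + 2*(2*(-1)*(1 - 1))) + 3 = -148*(-5 + 2*(2*(-1)*0)) + 3 = -148*(-5 + 2*0) + 3 = -148*(-5 + 0) + 3 = -148*(-5) + 3 = 740 + 3 = 743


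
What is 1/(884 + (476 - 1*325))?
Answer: 1/1035 ≈ 0.00096618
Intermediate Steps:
1/(884 + (476 - 1*325)) = 1/(884 + (476 - 325)) = 1/(884 + 151) = 1/1035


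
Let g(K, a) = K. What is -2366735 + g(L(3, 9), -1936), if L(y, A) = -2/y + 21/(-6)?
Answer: -14200435/6 ≈ -2.3667e+6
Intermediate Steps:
L(y, A) = -7/2 - 2/y (L(y, A) = -2/y + 21*(-1/6) = -2/y - 7/2 = -7/2 - 2/y)
-2366735 + g(L(3, 9), -1936) = -2366735 + (-7/2 - 2/3) = -2366735 - 25/6 = -14200435/6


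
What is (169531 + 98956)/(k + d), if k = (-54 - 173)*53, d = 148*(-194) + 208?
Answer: -268487/40535 ≈ -6.6236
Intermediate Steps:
d = -28504 (d = -28712 + 208 = -28504)
k = -12031 (k = -227*53 = -12031)
(169531 + 98956)/(k + d) = (169531 + 98956)/(-12031 - 28504) = 268487/(-40535) = 268487*(-1/40535) = -268487/40535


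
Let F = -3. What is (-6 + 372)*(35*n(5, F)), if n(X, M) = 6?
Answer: 76860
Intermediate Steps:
(-6 + 372)*(35*n(5, F)) = (-6 + 372)*(35*6) = 366*210 = 76860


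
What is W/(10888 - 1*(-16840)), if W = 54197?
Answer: 54197/27728 ≈ 1.9546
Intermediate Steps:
W/(10888 - 1*(-16840)) = 54197/(10888 - 1*(-16840)) = 54197/(10888 + 16840) = 54197/27728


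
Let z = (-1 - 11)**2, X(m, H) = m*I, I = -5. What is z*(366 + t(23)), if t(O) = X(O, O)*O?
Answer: -328176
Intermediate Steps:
X(m, H) = -5*m (X(m, H) = m*(-5) = -5*m)
z = 144 (z = (-12)**2 = 144)
t(O) = -5*O**2 (t(O) = (-5*O)*O = -5*O**2)
z*(366 + t(23)) = 144*(366 - 5*23**2) = 144*(366 - 5*529) = 144*(366 - 2645) = 144*(-2279) = -328176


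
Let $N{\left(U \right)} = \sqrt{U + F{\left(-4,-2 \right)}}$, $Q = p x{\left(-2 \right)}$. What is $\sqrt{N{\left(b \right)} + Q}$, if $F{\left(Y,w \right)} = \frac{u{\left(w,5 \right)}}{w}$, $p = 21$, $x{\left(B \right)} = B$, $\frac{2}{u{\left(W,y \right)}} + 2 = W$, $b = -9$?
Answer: $\frac{\sqrt{-168 + 2 i \sqrt{35}}}{2} \approx 0.22808 + 6.4848 i$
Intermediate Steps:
$u{\left(W,y \right)} = \frac{2}{-2 + W}$
$F{\left(Y,w \right)} = \frac{2}{w \left(-2 + w\right)}$ ($F{\left(Y,w \right)} = \frac{2 \frac{1}{-2 + w}}{w} = \frac{2}{w \left(-2 + w\right)}$)
$Q = -42$ ($Q = 21 \left(-2\right) = -42$)
$N{\left(U \right)} = \sqrt{\frac{1}{4} + U}$ ($N{\left(U \right)} = \sqrt{U + \frac{2}{\left(-2\right) \left(-2 - 2\right)}} = \sqrt{U + 2 \left(- \frac{1}{2}\right) \frac{1}{-4}} = \sqrt{U + 2 \left(- \frac{1}{2}\right) \left(- \frac{1}{4}\right)} = \sqrt{U + \frac{1}{4}} = \sqrt{\frac{1}{4} + U}$)
$\sqrt{N{\left(b \right)} + Q} = \sqrt{\frac{\sqrt{1 + 4 \left(-9\right)}}{2} - 42} = \sqrt{\frac{\sqrt{1 - 36}}{2} - 42} = \sqrt{\frac{\sqrt{-35}}{2} - 42} = \sqrt{\frac{i \sqrt{35}}{2} - 42} = \sqrt{-42 + \frac{i \sqrt{35}}{2}}$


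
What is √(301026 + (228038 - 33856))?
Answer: 2*√123802 ≈ 703.71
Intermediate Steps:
√(301026 + (228038 - 33856)) = √(301026 + 194182) = √495208 = 2*√123802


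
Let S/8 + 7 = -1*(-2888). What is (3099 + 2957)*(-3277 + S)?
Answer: 119733176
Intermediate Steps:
S = 23048 (S = -56 + 8*(-1*(-2888)) = -56 + 8*2888 = -56 + 23104 = 23048)
(3099 + 2957)*(-3277 + S) = (3099 + 2957)*(-3277 + 23048) = 6056*19771 = 119733176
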